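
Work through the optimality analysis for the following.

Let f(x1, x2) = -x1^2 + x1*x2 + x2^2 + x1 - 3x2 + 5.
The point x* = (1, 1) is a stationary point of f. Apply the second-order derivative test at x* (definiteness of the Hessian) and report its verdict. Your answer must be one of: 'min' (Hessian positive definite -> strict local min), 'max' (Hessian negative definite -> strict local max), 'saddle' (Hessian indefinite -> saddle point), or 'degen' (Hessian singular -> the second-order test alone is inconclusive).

Compute the Hessian H = grad^2 f:
  H = [[-2, 1], [1, 2]]
Verify stationarity: grad f(x*) = H x* + g = (0, 0).
Eigenvalues of H: -2.2361, 2.2361.
Eigenvalues have mixed signs, so H is indefinite -> x* is a saddle point.

saddle


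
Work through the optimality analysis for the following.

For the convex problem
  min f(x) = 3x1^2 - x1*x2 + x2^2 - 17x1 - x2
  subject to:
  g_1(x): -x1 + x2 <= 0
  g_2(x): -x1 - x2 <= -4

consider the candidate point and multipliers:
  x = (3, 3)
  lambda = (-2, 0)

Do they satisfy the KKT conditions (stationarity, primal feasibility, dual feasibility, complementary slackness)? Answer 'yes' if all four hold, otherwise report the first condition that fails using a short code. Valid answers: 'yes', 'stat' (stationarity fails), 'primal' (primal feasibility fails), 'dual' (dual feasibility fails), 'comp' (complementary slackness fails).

Gradient of f: grad f(x) = Q x + c = (-2, 2)
Constraint values g_i(x) = a_i^T x - b_i:
  g_1((3, 3)) = 0
  g_2((3, 3)) = -2
Stationarity residual: grad f(x) + sum_i lambda_i a_i = (0, 0)
  -> stationarity OK
Primal feasibility (all g_i <= 0): OK
Dual feasibility (all lambda_i >= 0): FAILS
Complementary slackness (lambda_i * g_i(x) = 0 for all i): OK

Verdict: the first failing condition is dual_feasibility -> dual.

dual


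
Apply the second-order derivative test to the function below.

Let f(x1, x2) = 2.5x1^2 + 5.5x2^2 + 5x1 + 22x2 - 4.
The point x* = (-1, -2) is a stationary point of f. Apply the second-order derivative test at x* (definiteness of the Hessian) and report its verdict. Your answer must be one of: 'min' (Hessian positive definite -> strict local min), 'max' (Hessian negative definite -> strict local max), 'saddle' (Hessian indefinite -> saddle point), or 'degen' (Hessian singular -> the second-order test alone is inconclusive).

Compute the Hessian H = grad^2 f:
  H = [[5, 0], [0, 11]]
Verify stationarity: grad f(x*) = H x* + g = (0, 0).
Eigenvalues of H: 5, 11.
Both eigenvalues > 0, so H is positive definite -> x* is a strict local min.

min


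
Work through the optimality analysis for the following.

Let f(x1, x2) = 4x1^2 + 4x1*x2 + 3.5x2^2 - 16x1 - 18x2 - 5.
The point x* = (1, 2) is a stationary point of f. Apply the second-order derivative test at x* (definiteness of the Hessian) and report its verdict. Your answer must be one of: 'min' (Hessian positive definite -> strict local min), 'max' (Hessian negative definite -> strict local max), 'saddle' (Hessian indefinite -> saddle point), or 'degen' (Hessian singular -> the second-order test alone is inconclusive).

Compute the Hessian H = grad^2 f:
  H = [[8, 4], [4, 7]]
Verify stationarity: grad f(x*) = H x* + g = (0, 0).
Eigenvalues of H: 3.4689, 11.5311.
Both eigenvalues > 0, so H is positive definite -> x* is a strict local min.

min


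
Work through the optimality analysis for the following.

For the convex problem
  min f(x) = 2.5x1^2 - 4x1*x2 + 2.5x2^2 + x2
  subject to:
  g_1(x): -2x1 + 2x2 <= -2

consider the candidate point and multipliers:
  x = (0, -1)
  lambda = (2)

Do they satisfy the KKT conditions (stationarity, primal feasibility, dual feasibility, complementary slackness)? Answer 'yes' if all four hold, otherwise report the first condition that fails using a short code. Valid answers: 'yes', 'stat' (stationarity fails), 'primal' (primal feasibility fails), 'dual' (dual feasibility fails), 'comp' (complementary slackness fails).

Gradient of f: grad f(x) = Q x + c = (4, -4)
Constraint values g_i(x) = a_i^T x - b_i:
  g_1((0, -1)) = 0
Stationarity residual: grad f(x) + sum_i lambda_i a_i = (0, 0)
  -> stationarity OK
Primal feasibility (all g_i <= 0): OK
Dual feasibility (all lambda_i >= 0): OK
Complementary slackness (lambda_i * g_i(x) = 0 for all i): OK

Verdict: yes, KKT holds.

yes


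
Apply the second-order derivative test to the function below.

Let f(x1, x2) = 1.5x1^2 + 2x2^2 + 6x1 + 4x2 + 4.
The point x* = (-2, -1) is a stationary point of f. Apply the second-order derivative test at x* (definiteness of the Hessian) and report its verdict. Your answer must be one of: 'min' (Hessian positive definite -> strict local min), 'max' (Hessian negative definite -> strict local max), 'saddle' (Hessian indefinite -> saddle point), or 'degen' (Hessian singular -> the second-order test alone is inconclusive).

Compute the Hessian H = grad^2 f:
  H = [[3, 0], [0, 4]]
Verify stationarity: grad f(x*) = H x* + g = (0, 0).
Eigenvalues of H: 3, 4.
Both eigenvalues > 0, so H is positive definite -> x* is a strict local min.

min


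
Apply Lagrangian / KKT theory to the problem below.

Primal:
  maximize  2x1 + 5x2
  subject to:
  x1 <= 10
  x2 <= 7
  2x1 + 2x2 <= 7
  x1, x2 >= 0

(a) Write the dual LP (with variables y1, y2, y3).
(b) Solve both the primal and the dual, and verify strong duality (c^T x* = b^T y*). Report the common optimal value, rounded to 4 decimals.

The standard primal-dual pair for 'max c^T x s.t. A x <= b, x >= 0' is:
  Dual:  min b^T y  s.t.  A^T y >= c,  y >= 0.

So the dual LP is:
  minimize  10y1 + 7y2 + 7y3
  subject to:
    y1 + 2y3 >= 2
    y2 + 2y3 >= 5
    y1, y2, y3 >= 0

Solving the primal: x* = (0, 3.5).
  primal value c^T x* = 17.5.
Solving the dual: y* = (0, 0, 2.5).
  dual value b^T y* = 17.5.
Strong duality: c^T x* = b^T y*. Confirmed.

17.5


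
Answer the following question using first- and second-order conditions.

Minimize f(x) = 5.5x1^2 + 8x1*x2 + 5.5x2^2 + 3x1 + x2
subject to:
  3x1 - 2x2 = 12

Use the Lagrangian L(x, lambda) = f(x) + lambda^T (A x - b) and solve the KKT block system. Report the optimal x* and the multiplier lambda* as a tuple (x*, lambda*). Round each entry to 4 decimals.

Form the Lagrangian:
  L(x, lambda) = (1/2) x^T Q x + c^T x + lambda^T (A x - b)
Stationarity (grad_x L = 0): Q x + c + A^T lambda = 0.
Primal feasibility: A x = b.

This gives the KKT block system:
  [ Q   A^T ] [ x     ]   [-c ]
  [ A    0  ] [ lambda ] = [ b ]

Solving the linear system:
  x*      = (2.3849, -2.4226)
  lambda* = (-3.2845)
  f(x*)   = 22.0732

x* = (2.3849, -2.4226), lambda* = (-3.2845)


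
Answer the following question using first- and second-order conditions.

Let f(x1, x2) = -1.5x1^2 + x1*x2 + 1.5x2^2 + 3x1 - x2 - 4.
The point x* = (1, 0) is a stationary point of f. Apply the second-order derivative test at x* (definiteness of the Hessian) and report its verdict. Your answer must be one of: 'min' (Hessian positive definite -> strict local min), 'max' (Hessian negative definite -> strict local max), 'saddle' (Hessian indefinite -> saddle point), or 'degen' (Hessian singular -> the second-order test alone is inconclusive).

Compute the Hessian H = grad^2 f:
  H = [[-3, 1], [1, 3]]
Verify stationarity: grad f(x*) = H x* + g = (0, 0).
Eigenvalues of H: -3.1623, 3.1623.
Eigenvalues have mixed signs, so H is indefinite -> x* is a saddle point.

saddle


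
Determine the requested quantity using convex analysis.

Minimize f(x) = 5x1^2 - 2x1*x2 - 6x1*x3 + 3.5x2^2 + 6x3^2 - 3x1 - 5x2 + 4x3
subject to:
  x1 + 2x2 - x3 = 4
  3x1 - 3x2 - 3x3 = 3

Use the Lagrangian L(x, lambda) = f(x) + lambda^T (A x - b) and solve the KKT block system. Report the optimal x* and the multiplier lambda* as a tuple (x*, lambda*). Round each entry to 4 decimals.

Form the Lagrangian:
  L(x, lambda) = (1/2) x^T Q x + c^T x + lambda^T (A x - b)
Stationarity (grad_x L = 0): Q x + c + A^T lambda = 0.
Primal feasibility: A x = b.

This gives the KKT block system:
  [ Q   A^T ] [ x     ]   [-c ]
  [ A    0  ] [ lambda ] = [ b ]

Solving the linear system:
  x*      = (1.3, 1, -0.7)
  lambda* = (-3.8667, -2.7778)
  f(x*)   = 6.05

x* = (1.3, 1, -0.7), lambda* = (-3.8667, -2.7778)


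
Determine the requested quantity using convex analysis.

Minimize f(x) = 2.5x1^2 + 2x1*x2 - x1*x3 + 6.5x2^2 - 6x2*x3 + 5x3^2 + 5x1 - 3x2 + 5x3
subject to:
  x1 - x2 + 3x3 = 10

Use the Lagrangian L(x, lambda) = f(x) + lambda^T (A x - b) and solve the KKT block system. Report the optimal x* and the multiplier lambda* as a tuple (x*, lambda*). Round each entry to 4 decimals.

Form the Lagrangian:
  L(x, lambda) = (1/2) x^T Q x + c^T x + lambda^T (A x - b)
Stationarity (grad_x L = 0): Q x + c + A^T lambda = 0.
Primal feasibility: A x = b.

This gives the KKT block system:
  [ Q   A^T ] [ x     ]   [-c ]
  [ A    0  ] [ lambda ] = [ b ]

Solving the linear system:
  x*      = (1.3907, 0.6595, 3.0896)
  lambda* = (-10.1828)
  f(x*)   = 61.1254

x* = (1.3907, 0.6595, 3.0896), lambda* = (-10.1828)


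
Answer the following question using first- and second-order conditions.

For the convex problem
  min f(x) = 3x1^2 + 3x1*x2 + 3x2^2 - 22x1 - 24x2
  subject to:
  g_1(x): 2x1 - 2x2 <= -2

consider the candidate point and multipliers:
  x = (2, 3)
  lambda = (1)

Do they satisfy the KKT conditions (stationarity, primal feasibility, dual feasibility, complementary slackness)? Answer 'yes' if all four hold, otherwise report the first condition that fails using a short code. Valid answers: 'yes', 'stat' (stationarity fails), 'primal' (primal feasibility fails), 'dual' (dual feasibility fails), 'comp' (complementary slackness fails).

Gradient of f: grad f(x) = Q x + c = (-1, 0)
Constraint values g_i(x) = a_i^T x - b_i:
  g_1((2, 3)) = 0
Stationarity residual: grad f(x) + sum_i lambda_i a_i = (1, -2)
  -> stationarity FAILS
Primal feasibility (all g_i <= 0): OK
Dual feasibility (all lambda_i >= 0): OK
Complementary slackness (lambda_i * g_i(x) = 0 for all i): OK

Verdict: the first failing condition is stationarity -> stat.

stat


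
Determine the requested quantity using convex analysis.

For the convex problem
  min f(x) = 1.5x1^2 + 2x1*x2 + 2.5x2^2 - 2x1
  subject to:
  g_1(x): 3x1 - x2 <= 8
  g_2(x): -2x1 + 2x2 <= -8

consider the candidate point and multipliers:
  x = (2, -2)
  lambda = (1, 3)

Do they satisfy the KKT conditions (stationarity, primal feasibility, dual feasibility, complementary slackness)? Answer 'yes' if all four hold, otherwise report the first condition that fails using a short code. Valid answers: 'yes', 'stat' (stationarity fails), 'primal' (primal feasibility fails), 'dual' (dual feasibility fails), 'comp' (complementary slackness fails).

Gradient of f: grad f(x) = Q x + c = (0, -6)
Constraint values g_i(x) = a_i^T x - b_i:
  g_1((2, -2)) = 0
  g_2((2, -2)) = 0
Stationarity residual: grad f(x) + sum_i lambda_i a_i = (-3, -1)
  -> stationarity FAILS
Primal feasibility (all g_i <= 0): OK
Dual feasibility (all lambda_i >= 0): OK
Complementary slackness (lambda_i * g_i(x) = 0 for all i): OK

Verdict: the first failing condition is stationarity -> stat.

stat


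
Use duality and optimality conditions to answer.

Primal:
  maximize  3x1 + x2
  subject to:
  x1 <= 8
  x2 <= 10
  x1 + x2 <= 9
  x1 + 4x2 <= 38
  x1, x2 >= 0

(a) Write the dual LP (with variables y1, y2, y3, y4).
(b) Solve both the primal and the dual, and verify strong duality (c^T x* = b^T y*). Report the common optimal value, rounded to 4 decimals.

The standard primal-dual pair for 'max c^T x s.t. A x <= b, x >= 0' is:
  Dual:  min b^T y  s.t.  A^T y >= c,  y >= 0.

So the dual LP is:
  minimize  8y1 + 10y2 + 9y3 + 38y4
  subject to:
    y1 + y3 + y4 >= 3
    y2 + y3 + 4y4 >= 1
    y1, y2, y3, y4 >= 0

Solving the primal: x* = (8, 1).
  primal value c^T x* = 25.
Solving the dual: y* = (2, 0, 1, 0).
  dual value b^T y* = 25.
Strong duality: c^T x* = b^T y*. Confirmed.

25


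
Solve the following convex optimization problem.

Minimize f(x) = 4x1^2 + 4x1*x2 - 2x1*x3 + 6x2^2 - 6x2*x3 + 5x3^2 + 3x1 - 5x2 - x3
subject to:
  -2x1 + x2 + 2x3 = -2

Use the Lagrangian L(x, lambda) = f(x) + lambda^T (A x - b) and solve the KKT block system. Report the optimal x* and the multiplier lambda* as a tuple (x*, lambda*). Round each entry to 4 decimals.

Form the Lagrangian:
  L(x, lambda) = (1/2) x^T Q x + c^T x + lambda^T (A x - b)
Stationarity (grad_x L = 0): Q x + c + A^T lambda = 0.
Primal feasibility: A x = b.

This gives the KKT block system:
  [ Q   A^T ] [ x     ]   [-c ]
  [ A    0  ] [ lambda ] = [ b ]

Solving the linear system:
  x*      = (0.3347, -0.2191, -0.5558)
  lambda* = (2.9562)
  f(x*)   = 4.2839

x* = (0.3347, -0.2191, -0.5558), lambda* = (2.9562)


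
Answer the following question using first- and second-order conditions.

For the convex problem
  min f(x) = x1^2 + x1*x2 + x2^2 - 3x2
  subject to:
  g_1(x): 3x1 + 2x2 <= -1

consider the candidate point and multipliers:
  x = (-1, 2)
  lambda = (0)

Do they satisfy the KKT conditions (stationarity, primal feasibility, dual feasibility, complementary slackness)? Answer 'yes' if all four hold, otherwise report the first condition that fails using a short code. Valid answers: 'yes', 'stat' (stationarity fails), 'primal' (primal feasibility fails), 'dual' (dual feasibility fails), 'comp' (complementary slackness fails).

Gradient of f: grad f(x) = Q x + c = (0, 0)
Constraint values g_i(x) = a_i^T x - b_i:
  g_1((-1, 2)) = 2
Stationarity residual: grad f(x) + sum_i lambda_i a_i = (0, 0)
  -> stationarity OK
Primal feasibility (all g_i <= 0): FAILS
Dual feasibility (all lambda_i >= 0): OK
Complementary slackness (lambda_i * g_i(x) = 0 for all i): OK

Verdict: the first failing condition is primal_feasibility -> primal.

primal


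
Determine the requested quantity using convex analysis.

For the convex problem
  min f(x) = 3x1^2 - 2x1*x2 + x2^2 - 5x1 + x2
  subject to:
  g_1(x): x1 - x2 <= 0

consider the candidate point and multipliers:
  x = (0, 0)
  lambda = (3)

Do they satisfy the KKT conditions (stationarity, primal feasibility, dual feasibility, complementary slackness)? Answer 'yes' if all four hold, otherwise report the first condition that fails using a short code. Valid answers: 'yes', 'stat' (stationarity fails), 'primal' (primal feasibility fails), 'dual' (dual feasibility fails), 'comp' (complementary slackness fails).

Gradient of f: grad f(x) = Q x + c = (-5, 1)
Constraint values g_i(x) = a_i^T x - b_i:
  g_1((0, 0)) = 0
Stationarity residual: grad f(x) + sum_i lambda_i a_i = (-2, -2)
  -> stationarity FAILS
Primal feasibility (all g_i <= 0): OK
Dual feasibility (all lambda_i >= 0): OK
Complementary slackness (lambda_i * g_i(x) = 0 for all i): OK

Verdict: the first failing condition is stationarity -> stat.

stat


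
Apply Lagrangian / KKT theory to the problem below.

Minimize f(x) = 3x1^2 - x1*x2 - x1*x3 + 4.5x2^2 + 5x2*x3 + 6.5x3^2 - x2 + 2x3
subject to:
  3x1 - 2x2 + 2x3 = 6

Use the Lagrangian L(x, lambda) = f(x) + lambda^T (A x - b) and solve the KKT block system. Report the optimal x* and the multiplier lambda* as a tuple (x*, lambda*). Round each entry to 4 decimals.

Form the Lagrangian:
  L(x, lambda) = (1/2) x^T Q x + c^T x + lambda^T (A x - b)
Stationarity (grad_x L = 0): Q x + c + A^T lambda = 0.
Primal feasibility: A x = b.

This gives the KKT block system:
  [ Q   A^T ] [ x     ]   [-c ]
  [ A    0  ] [ lambda ] = [ b ]

Solving the linear system:
  x*      = (1.2245, -0.609, 0.5542)
  lambda* = (-2.4674)
  f(x*)   = 8.2608

x* = (1.2245, -0.609, 0.5542), lambda* = (-2.4674)


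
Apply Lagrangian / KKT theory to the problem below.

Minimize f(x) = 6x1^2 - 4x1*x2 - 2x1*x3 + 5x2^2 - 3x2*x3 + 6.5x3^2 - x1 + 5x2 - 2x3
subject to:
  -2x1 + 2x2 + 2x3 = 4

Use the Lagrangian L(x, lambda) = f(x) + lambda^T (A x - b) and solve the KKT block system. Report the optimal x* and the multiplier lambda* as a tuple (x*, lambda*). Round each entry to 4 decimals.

Form the Lagrangian:
  L(x, lambda) = (1/2) x^T Q x + c^T x + lambda^T (A x - b)
Stationarity (grad_x L = 0): Q x + c + A^T lambda = 0.
Primal feasibility: A x = b.

This gives the KKT block system:
  [ Q   A^T ] [ x     ]   [-c ]
  [ A    0  ] [ lambda ] = [ b ]

Solving the linear system:
  x*      = (-0.3544, 0.6421, 1.0035)
  lambda* = (-4.914)
  f(x*)   = 10.607

x* = (-0.3544, 0.6421, 1.0035), lambda* = (-4.914)


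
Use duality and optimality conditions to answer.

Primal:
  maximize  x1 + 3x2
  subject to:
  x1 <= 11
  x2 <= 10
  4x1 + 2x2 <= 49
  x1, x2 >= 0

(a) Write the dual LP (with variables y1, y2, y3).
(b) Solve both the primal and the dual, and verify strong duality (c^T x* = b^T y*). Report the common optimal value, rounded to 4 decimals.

The standard primal-dual pair for 'max c^T x s.t. A x <= b, x >= 0' is:
  Dual:  min b^T y  s.t.  A^T y >= c,  y >= 0.

So the dual LP is:
  minimize  11y1 + 10y2 + 49y3
  subject to:
    y1 + 4y3 >= 1
    y2 + 2y3 >= 3
    y1, y2, y3 >= 0

Solving the primal: x* = (7.25, 10).
  primal value c^T x* = 37.25.
Solving the dual: y* = (0, 2.5, 0.25).
  dual value b^T y* = 37.25.
Strong duality: c^T x* = b^T y*. Confirmed.

37.25


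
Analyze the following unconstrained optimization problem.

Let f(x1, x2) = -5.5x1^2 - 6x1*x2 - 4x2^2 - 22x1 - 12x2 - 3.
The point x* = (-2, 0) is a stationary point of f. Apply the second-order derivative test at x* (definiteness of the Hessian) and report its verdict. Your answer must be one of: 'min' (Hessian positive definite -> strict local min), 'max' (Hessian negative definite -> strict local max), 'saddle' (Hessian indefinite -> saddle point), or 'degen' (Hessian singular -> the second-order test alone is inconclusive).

Compute the Hessian H = grad^2 f:
  H = [[-11, -6], [-6, -8]]
Verify stationarity: grad f(x*) = H x* + g = (0, 0).
Eigenvalues of H: -15.6847, -3.3153.
Both eigenvalues < 0, so H is negative definite -> x* is a strict local max.

max


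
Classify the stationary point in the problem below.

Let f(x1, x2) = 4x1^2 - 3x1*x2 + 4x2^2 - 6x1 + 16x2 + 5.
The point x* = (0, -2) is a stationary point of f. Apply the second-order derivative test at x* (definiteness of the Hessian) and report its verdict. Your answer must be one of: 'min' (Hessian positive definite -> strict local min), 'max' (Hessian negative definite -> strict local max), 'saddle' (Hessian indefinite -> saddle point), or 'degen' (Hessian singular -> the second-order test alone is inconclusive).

Compute the Hessian H = grad^2 f:
  H = [[8, -3], [-3, 8]]
Verify stationarity: grad f(x*) = H x* + g = (0, 0).
Eigenvalues of H: 5, 11.
Both eigenvalues > 0, so H is positive definite -> x* is a strict local min.

min


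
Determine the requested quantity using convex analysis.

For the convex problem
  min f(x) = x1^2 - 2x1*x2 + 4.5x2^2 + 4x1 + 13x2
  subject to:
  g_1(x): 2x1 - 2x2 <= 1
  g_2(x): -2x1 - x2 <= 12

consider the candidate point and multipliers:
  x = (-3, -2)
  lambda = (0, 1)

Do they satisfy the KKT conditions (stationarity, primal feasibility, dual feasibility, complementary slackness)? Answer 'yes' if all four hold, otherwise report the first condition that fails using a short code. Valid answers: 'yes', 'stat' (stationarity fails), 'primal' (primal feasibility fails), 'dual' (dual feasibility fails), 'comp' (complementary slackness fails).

Gradient of f: grad f(x) = Q x + c = (2, 1)
Constraint values g_i(x) = a_i^T x - b_i:
  g_1((-3, -2)) = -3
  g_2((-3, -2)) = -4
Stationarity residual: grad f(x) + sum_i lambda_i a_i = (0, 0)
  -> stationarity OK
Primal feasibility (all g_i <= 0): OK
Dual feasibility (all lambda_i >= 0): OK
Complementary slackness (lambda_i * g_i(x) = 0 for all i): FAILS

Verdict: the first failing condition is complementary_slackness -> comp.

comp


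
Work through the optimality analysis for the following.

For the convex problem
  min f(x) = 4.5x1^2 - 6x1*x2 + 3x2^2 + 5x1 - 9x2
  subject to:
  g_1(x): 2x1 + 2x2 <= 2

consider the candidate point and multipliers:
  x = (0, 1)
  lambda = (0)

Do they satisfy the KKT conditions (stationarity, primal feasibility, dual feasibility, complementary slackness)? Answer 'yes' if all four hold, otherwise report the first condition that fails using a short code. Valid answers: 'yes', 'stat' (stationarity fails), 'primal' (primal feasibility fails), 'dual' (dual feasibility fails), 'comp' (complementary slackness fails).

Gradient of f: grad f(x) = Q x + c = (-1, -3)
Constraint values g_i(x) = a_i^T x - b_i:
  g_1((0, 1)) = 0
Stationarity residual: grad f(x) + sum_i lambda_i a_i = (-1, -3)
  -> stationarity FAILS
Primal feasibility (all g_i <= 0): OK
Dual feasibility (all lambda_i >= 0): OK
Complementary slackness (lambda_i * g_i(x) = 0 for all i): OK

Verdict: the first failing condition is stationarity -> stat.

stat


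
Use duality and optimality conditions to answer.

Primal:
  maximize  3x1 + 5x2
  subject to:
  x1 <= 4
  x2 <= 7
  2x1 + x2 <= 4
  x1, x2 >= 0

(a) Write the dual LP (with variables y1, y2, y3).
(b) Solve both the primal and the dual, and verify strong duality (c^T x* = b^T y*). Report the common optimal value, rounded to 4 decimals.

The standard primal-dual pair for 'max c^T x s.t. A x <= b, x >= 0' is:
  Dual:  min b^T y  s.t.  A^T y >= c,  y >= 0.

So the dual LP is:
  minimize  4y1 + 7y2 + 4y3
  subject to:
    y1 + 2y3 >= 3
    y2 + y3 >= 5
    y1, y2, y3 >= 0

Solving the primal: x* = (0, 4).
  primal value c^T x* = 20.
Solving the dual: y* = (0, 0, 5).
  dual value b^T y* = 20.
Strong duality: c^T x* = b^T y*. Confirmed.

20


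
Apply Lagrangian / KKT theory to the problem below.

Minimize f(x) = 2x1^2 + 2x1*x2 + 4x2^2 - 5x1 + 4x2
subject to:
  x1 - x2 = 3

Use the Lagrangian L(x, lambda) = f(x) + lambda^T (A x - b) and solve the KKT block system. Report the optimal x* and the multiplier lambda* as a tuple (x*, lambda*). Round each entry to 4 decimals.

Form the Lagrangian:
  L(x, lambda) = (1/2) x^T Q x + c^T x + lambda^T (A x - b)
Stationarity (grad_x L = 0): Q x + c + A^T lambda = 0.
Primal feasibility: A x = b.

This gives the KKT block system:
  [ Q   A^T ] [ x     ]   [-c ]
  [ A    0  ] [ lambda ] = [ b ]

Solving the linear system:
  x*      = (1.9375, -1.0625)
  lambda* = (-0.625)
  f(x*)   = -6.0312

x* = (1.9375, -1.0625), lambda* = (-0.625)


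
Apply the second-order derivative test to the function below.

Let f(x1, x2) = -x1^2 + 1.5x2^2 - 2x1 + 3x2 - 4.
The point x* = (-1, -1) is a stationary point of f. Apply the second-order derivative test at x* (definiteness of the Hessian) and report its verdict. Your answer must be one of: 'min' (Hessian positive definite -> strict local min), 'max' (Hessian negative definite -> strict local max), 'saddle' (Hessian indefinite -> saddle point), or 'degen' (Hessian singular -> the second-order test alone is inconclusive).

Compute the Hessian H = grad^2 f:
  H = [[-2, 0], [0, 3]]
Verify stationarity: grad f(x*) = H x* + g = (0, 0).
Eigenvalues of H: -2, 3.
Eigenvalues have mixed signs, so H is indefinite -> x* is a saddle point.

saddle


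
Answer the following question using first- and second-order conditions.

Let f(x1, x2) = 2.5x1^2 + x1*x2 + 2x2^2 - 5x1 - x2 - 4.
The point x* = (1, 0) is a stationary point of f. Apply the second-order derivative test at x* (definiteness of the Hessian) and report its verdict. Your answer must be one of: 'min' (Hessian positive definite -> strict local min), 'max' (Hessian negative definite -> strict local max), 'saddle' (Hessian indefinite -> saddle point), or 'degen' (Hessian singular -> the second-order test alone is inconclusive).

Compute the Hessian H = grad^2 f:
  H = [[5, 1], [1, 4]]
Verify stationarity: grad f(x*) = H x* + g = (0, 0).
Eigenvalues of H: 3.382, 5.618.
Both eigenvalues > 0, so H is positive definite -> x* is a strict local min.

min


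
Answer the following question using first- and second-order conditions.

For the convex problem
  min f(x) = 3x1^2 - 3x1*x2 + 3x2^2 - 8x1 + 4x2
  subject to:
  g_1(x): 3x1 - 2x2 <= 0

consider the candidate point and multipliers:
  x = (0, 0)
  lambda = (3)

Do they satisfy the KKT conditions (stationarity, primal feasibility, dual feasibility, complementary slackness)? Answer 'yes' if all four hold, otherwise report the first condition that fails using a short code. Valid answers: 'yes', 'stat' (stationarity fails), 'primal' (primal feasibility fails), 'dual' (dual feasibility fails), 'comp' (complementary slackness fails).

Gradient of f: grad f(x) = Q x + c = (-8, 4)
Constraint values g_i(x) = a_i^T x - b_i:
  g_1((0, 0)) = 0
Stationarity residual: grad f(x) + sum_i lambda_i a_i = (1, -2)
  -> stationarity FAILS
Primal feasibility (all g_i <= 0): OK
Dual feasibility (all lambda_i >= 0): OK
Complementary slackness (lambda_i * g_i(x) = 0 for all i): OK

Verdict: the first failing condition is stationarity -> stat.

stat


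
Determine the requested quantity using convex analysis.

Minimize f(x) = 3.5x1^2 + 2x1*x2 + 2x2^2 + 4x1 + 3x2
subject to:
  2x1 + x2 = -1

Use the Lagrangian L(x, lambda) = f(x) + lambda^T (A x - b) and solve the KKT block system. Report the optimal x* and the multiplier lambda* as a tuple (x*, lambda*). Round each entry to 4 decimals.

Form the Lagrangian:
  L(x, lambda) = (1/2) x^T Q x + c^T x + lambda^T (A x - b)
Stationarity (grad_x L = 0): Q x + c + A^T lambda = 0.
Primal feasibility: A x = b.

This gives the KKT block system:
  [ Q   A^T ] [ x     ]   [-c ]
  [ A    0  ] [ lambda ] = [ b ]

Solving the linear system:
  x*      = (-0.2667, -0.4667)
  lambda* = (-0.6)
  f(x*)   = -1.5333

x* = (-0.2667, -0.4667), lambda* = (-0.6)


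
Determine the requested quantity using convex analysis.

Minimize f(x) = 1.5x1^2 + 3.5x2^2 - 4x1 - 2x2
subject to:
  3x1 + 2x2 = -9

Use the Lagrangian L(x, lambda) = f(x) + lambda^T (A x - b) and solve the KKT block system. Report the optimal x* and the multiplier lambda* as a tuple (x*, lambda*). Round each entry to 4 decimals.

Form the Lagrangian:
  L(x, lambda) = (1/2) x^T Q x + c^T x + lambda^T (A x - b)
Stationarity (grad_x L = 0): Q x + c + A^T lambda = 0.
Primal feasibility: A x = b.

This gives the KKT block system:
  [ Q   A^T ] [ x     ]   [-c ]
  [ A    0  ] [ lambda ] = [ b ]

Solving the linear system:
  x*      = (-2.4667, -0.8)
  lambda* = (3.8)
  f(x*)   = 22.8333

x* = (-2.4667, -0.8), lambda* = (3.8)


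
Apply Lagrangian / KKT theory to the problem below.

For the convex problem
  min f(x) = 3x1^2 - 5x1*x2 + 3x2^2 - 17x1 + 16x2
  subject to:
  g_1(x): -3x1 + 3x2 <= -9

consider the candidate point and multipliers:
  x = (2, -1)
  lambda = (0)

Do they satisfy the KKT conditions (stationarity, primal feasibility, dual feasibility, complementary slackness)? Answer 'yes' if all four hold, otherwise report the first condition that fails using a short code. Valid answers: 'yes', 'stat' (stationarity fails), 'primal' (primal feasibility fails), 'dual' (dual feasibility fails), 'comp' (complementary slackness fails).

Gradient of f: grad f(x) = Q x + c = (0, 0)
Constraint values g_i(x) = a_i^T x - b_i:
  g_1((2, -1)) = 0
Stationarity residual: grad f(x) + sum_i lambda_i a_i = (0, 0)
  -> stationarity OK
Primal feasibility (all g_i <= 0): OK
Dual feasibility (all lambda_i >= 0): OK
Complementary slackness (lambda_i * g_i(x) = 0 for all i): OK

Verdict: yes, KKT holds.

yes


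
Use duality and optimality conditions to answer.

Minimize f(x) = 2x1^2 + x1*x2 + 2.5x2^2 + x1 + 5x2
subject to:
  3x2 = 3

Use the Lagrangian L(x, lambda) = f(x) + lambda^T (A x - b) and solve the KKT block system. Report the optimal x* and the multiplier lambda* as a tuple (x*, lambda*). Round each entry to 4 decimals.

Form the Lagrangian:
  L(x, lambda) = (1/2) x^T Q x + c^T x + lambda^T (A x - b)
Stationarity (grad_x L = 0): Q x + c + A^T lambda = 0.
Primal feasibility: A x = b.

This gives the KKT block system:
  [ Q   A^T ] [ x     ]   [-c ]
  [ A    0  ] [ lambda ] = [ b ]

Solving the linear system:
  x*      = (-0.5, 1)
  lambda* = (-3.1667)
  f(x*)   = 7

x* = (-0.5, 1), lambda* = (-3.1667)


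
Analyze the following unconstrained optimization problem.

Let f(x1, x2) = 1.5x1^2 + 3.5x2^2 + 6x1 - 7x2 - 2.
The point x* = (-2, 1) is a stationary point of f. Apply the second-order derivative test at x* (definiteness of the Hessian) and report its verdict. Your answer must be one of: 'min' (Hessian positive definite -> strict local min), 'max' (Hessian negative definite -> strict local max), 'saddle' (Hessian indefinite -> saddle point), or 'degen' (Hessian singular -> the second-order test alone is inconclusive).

Compute the Hessian H = grad^2 f:
  H = [[3, 0], [0, 7]]
Verify stationarity: grad f(x*) = H x* + g = (0, 0).
Eigenvalues of H: 3, 7.
Both eigenvalues > 0, so H is positive definite -> x* is a strict local min.

min


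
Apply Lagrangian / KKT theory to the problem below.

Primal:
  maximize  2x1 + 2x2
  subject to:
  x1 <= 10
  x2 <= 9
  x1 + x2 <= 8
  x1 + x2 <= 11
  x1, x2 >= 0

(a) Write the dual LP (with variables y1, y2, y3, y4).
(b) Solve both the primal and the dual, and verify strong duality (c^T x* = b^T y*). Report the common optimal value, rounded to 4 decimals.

The standard primal-dual pair for 'max c^T x s.t. A x <= b, x >= 0' is:
  Dual:  min b^T y  s.t.  A^T y >= c,  y >= 0.

So the dual LP is:
  minimize  10y1 + 9y2 + 8y3 + 11y4
  subject to:
    y1 + y3 + y4 >= 2
    y2 + y3 + y4 >= 2
    y1, y2, y3, y4 >= 0

Solving the primal: x* = (8, 0).
  primal value c^T x* = 16.
Solving the dual: y* = (0, 0, 2, 0).
  dual value b^T y* = 16.
Strong duality: c^T x* = b^T y*. Confirmed.

16


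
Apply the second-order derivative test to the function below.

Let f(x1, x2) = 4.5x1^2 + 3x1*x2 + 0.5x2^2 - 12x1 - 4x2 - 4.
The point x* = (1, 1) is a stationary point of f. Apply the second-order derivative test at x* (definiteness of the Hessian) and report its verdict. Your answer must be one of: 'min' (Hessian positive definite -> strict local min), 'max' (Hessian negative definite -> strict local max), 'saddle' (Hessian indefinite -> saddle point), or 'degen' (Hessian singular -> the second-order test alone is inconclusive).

Compute the Hessian H = grad^2 f:
  H = [[9, 3], [3, 1]]
Verify stationarity: grad f(x*) = H x* + g = (0, 0).
Eigenvalues of H: 0, 10.
H has a zero eigenvalue (singular; positive semidefinite but not definite), so H is neither positive definite, negative definite, nor indefinite. The second-order test alone is inconclusive -> degen.
(Indeed, f is constant along the null direction of H through x*, so x* is not a strict local extremum.)

degen


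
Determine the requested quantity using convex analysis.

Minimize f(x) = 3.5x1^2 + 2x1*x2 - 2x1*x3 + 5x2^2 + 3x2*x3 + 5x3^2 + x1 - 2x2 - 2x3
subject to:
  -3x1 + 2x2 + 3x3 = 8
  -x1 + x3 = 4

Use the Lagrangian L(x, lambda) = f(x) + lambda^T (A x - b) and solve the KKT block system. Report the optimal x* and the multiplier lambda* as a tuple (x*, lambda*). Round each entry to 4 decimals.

Form the Lagrangian:
  L(x, lambda) = (1/2) x^T Q x + c^T x + lambda^T (A x - b)
Stationarity (grad_x L = 0): Q x + c + A^T lambda = 0.
Primal feasibility: A x = b.

This gives the KKT block system:
  [ Q   A^T ] [ x     ]   [-c ]
  [ A    0  ] [ lambda ] = [ b ]

Solving the linear system:
  x*      = (-1.6154, -2, 2.3846)
  lambda* = (9.0385, -46.1923)
  f(x*)   = 55.0385

x* = (-1.6154, -2, 2.3846), lambda* = (9.0385, -46.1923)


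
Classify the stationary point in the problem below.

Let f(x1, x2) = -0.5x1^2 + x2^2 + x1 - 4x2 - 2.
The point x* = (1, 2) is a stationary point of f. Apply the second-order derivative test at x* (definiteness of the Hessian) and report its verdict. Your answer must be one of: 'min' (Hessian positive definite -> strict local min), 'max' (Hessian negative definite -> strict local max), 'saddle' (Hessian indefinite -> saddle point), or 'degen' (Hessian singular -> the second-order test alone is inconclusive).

Compute the Hessian H = grad^2 f:
  H = [[-1, 0], [0, 2]]
Verify stationarity: grad f(x*) = H x* + g = (0, 0).
Eigenvalues of H: -1, 2.
Eigenvalues have mixed signs, so H is indefinite -> x* is a saddle point.

saddle


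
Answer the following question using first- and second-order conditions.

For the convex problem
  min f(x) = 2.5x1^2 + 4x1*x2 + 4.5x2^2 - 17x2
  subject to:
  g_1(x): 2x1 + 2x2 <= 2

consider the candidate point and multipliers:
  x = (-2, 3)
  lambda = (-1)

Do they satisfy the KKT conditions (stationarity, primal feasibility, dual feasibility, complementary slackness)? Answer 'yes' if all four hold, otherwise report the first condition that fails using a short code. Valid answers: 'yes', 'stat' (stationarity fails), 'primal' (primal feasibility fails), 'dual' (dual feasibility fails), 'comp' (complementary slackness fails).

Gradient of f: grad f(x) = Q x + c = (2, 2)
Constraint values g_i(x) = a_i^T x - b_i:
  g_1((-2, 3)) = 0
Stationarity residual: grad f(x) + sum_i lambda_i a_i = (0, 0)
  -> stationarity OK
Primal feasibility (all g_i <= 0): OK
Dual feasibility (all lambda_i >= 0): FAILS
Complementary slackness (lambda_i * g_i(x) = 0 for all i): OK

Verdict: the first failing condition is dual_feasibility -> dual.

dual


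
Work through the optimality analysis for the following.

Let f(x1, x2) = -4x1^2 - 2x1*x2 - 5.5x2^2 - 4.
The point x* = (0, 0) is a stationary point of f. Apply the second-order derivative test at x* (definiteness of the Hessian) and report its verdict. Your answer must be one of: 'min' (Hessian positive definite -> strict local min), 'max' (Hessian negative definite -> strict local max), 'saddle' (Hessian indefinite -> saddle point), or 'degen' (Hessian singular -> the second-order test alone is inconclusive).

Compute the Hessian H = grad^2 f:
  H = [[-8, -2], [-2, -11]]
Verify stationarity: grad f(x*) = H x* + g = (0, 0).
Eigenvalues of H: -12, -7.
Both eigenvalues < 0, so H is negative definite -> x* is a strict local max.

max


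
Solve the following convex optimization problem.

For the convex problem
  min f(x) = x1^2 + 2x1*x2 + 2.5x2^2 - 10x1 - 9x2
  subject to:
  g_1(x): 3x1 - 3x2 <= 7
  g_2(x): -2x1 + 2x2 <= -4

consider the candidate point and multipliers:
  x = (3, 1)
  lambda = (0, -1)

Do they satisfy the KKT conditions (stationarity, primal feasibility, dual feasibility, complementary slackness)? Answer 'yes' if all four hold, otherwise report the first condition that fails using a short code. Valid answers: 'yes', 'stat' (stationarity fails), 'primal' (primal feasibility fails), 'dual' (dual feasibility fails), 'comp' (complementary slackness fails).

Gradient of f: grad f(x) = Q x + c = (-2, 2)
Constraint values g_i(x) = a_i^T x - b_i:
  g_1((3, 1)) = -1
  g_2((3, 1)) = 0
Stationarity residual: grad f(x) + sum_i lambda_i a_i = (0, 0)
  -> stationarity OK
Primal feasibility (all g_i <= 0): OK
Dual feasibility (all lambda_i >= 0): FAILS
Complementary slackness (lambda_i * g_i(x) = 0 for all i): OK

Verdict: the first failing condition is dual_feasibility -> dual.

dual


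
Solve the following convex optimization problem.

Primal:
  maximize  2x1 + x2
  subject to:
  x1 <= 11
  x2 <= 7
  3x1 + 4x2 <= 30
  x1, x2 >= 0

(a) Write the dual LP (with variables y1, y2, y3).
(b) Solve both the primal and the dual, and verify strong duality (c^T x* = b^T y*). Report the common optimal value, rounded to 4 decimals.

The standard primal-dual pair for 'max c^T x s.t. A x <= b, x >= 0' is:
  Dual:  min b^T y  s.t.  A^T y >= c,  y >= 0.

So the dual LP is:
  minimize  11y1 + 7y2 + 30y3
  subject to:
    y1 + 3y3 >= 2
    y2 + 4y3 >= 1
    y1, y2, y3 >= 0

Solving the primal: x* = (10, 0).
  primal value c^T x* = 20.
Solving the dual: y* = (0, 0, 0.6667).
  dual value b^T y* = 20.
Strong duality: c^T x* = b^T y*. Confirmed.

20


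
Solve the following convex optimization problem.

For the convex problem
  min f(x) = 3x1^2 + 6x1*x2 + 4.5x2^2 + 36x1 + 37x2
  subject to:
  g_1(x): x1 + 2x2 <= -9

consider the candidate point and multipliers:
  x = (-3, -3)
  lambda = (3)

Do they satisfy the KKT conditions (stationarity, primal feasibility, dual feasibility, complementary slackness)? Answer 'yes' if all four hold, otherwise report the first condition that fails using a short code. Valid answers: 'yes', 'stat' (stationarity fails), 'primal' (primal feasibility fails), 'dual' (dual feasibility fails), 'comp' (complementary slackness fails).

Gradient of f: grad f(x) = Q x + c = (0, -8)
Constraint values g_i(x) = a_i^T x - b_i:
  g_1((-3, -3)) = 0
Stationarity residual: grad f(x) + sum_i lambda_i a_i = (3, -2)
  -> stationarity FAILS
Primal feasibility (all g_i <= 0): OK
Dual feasibility (all lambda_i >= 0): OK
Complementary slackness (lambda_i * g_i(x) = 0 for all i): OK

Verdict: the first failing condition is stationarity -> stat.

stat


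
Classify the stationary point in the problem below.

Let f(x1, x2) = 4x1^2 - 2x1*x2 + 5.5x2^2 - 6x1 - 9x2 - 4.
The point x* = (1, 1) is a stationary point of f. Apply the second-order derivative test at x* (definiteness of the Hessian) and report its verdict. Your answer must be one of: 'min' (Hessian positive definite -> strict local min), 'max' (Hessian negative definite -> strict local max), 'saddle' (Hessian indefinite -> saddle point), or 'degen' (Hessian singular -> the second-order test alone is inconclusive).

Compute the Hessian H = grad^2 f:
  H = [[8, -2], [-2, 11]]
Verify stationarity: grad f(x*) = H x* + g = (0, 0).
Eigenvalues of H: 7, 12.
Both eigenvalues > 0, so H is positive definite -> x* is a strict local min.

min


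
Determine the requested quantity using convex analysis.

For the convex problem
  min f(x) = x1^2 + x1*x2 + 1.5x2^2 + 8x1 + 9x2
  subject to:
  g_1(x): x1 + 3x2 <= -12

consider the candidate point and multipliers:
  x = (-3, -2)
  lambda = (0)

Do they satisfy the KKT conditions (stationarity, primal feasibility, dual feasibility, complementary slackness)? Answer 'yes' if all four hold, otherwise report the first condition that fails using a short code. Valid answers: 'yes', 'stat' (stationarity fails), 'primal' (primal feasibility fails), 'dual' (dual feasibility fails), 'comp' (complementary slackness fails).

Gradient of f: grad f(x) = Q x + c = (0, 0)
Constraint values g_i(x) = a_i^T x - b_i:
  g_1((-3, -2)) = 3
Stationarity residual: grad f(x) + sum_i lambda_i a_i = (0, 0)
  -> stationarity OK
Primal feasibility (all g_i <= 0): FAILS
Dual feasibility (all lambda_i >= 0): OK
Complementary slackness (lambda_i * g_i(x) = 0 for all i): OK

Verdict: the first failing condition is primal_feasibility -> primal.

primal


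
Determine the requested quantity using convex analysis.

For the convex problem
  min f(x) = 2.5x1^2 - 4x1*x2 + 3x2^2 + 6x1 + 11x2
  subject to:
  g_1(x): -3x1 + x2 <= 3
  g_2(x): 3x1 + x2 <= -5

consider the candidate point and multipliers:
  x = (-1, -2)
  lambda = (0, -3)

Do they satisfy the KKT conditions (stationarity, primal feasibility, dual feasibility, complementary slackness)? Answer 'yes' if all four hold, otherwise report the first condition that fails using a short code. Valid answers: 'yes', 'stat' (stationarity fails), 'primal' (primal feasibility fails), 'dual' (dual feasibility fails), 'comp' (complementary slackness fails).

Gradient of f: grad f(x) = Q x + c = (9, 3)
Constraint values g_i(x) = a_i^T x - b_i:
  g_1((-1, -2)) = -2
  g_2((-1, -2)) = 0
Stationarity residual: grad f(x) + sum_i lambda_i a_i = (0, 0)
  -> stationarity OK
Primal feasibility (all g_i <= 0): OK
Dual feasibility (all lambda_i >= 0): FAILS
Complementary slackness (lambda_i * g_i(x) = 0 for all i): OK

Verdict: the first failing condition is dual_feasibility -> dual.

dual


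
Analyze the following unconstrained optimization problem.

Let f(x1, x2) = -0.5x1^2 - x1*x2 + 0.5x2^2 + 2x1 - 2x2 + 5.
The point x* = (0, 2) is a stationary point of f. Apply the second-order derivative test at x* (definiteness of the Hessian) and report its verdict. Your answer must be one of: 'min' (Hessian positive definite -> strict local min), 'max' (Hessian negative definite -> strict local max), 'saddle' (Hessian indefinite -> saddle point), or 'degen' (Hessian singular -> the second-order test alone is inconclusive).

Compute the Hessian H = grad^2 f:
  H = [[-1, -1], [-1, 1]]
Verify stationarity: grad f(x*) = H x* + g = (0, 0).
Eigenvalues of H: -1.4142, 1.4142.
Eigenvalues have mixed signs, so H is indefinite -> x* is a saddle point.

saddle
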